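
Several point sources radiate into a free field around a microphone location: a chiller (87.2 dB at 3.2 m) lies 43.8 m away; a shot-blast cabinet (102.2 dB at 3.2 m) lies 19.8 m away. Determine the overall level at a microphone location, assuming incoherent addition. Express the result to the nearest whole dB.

Propagate each source to the receiver with L = L_ref − 20·log₁₀(r/r_ref), then add intensities.
chiller: 87.2 − 20·log₁₀(43.8/3.2) = 87.2 − 22.73 = 64.47 dB.
shot-blast cabinet: 102.2 − 20·log₁₀(19.8/3.2) = 102.2 − 15.83 = 86.37 dB.
Σ 10^(L/10) = 4.363e+08 → L_total = 10·log₁₀(4.363e+08) = 86.40 dB.

86 dB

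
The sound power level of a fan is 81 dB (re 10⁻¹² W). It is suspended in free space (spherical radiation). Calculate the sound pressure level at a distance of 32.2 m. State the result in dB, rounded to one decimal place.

Free-field spherical radiation: L_p = L_w − 10·log₁₀(4π·r²), r = 32.2 m.
4π·r² = 1.303e+04 m², 10·log₁₀ of that is 41.149 dB.
L_p = 81 − 41.149 = 39.85 dB.

39.9 dB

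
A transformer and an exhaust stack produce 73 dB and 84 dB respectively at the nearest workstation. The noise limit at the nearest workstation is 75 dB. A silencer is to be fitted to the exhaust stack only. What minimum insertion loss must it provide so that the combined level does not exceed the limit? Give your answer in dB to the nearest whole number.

Fixed contribution from the other source: Σ 10^(L/10) = 10^(73/10) = 1.995e+07 (73.00 dB).
To meet 75 dB overall, the treated exhaust stack may contribute at most 10^(75/10) − 1.995e+07 = 1.167e+07, i.e. 70.67 dB.
Required insertion loss = 84 − 70.67 = 13.33 dB.

13 dB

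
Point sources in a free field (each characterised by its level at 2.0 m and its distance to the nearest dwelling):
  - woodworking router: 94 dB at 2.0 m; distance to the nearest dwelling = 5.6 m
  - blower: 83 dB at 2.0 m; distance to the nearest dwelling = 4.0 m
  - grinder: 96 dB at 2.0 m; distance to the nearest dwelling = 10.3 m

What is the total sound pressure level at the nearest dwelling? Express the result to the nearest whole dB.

Apply inverse-square spreading to bring every level to the receiver, then sum 10^(L/10).
woodworking router: 94 − 20·log₁₀(5.6/2.0) = 94 − 8.94 = 85.06 dB.
blower: 83 − 20·log₁₀(4.0/2.0) = 83 − 6.02 = 76.98 dB.
grinder: 96 − 20·log₁₀(10.3/2.0) = 96 − 14.24 = 81.76 dB.
Σ 10^(L/10) = 5.204e+08 → L_total = 10·log₁₀(5.204e+08) = 87.16 dB.

87 dB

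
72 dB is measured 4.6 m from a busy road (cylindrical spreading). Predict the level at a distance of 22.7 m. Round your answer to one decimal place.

Cylindrical spreading from a line source gives a 10·log₁₀(r₂/r₁) drop.
L₂ = 72 − 10·log₁₀(22.7/4.6) = 72 − 6.933 = 65.07 dB.

65.1 dB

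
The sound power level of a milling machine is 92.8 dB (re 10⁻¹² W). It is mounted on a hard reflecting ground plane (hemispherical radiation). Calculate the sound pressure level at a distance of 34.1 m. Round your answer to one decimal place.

54.2 dB

Free-field hemispherical radiation: L_p = L_w − 10·log₁₀(2π·r²), r = 34.1 m.
2π·r² = 7306 m², 10·log₁₀ of that is 38.637 dB.
L_p = 92.8 − 38.637 = 54.16 dB.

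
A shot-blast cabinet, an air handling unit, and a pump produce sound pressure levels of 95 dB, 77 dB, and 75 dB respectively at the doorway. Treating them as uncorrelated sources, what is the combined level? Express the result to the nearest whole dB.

95 dB

Incoherent sources combine by intensity addition: L_total = 10·log₁₀(Σ 10^(L_i/10)).
Σ 10^(L/10) = 10^(95/10) + 10^(77/10) + 10^(75/10) = 3.244e+09.
L_total = 10·log₁₀(3.244e+09) = 95.11 dB.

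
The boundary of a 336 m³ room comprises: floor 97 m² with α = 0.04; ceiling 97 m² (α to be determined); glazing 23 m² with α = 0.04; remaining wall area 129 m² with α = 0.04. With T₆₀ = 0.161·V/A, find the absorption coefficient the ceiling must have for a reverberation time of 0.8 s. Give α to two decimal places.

0.59

A = 0.161·V/T₆₀ = 0.161·336/0.8 = 67.62 m² sabins.
Absorption from the other surfaces = 97·0.04 + 23·0.04 + 129·0.04 = 9.96 m², so the ceiling must supply 57.66 m² over 97 m².
α = 57.66/97 = 0.594.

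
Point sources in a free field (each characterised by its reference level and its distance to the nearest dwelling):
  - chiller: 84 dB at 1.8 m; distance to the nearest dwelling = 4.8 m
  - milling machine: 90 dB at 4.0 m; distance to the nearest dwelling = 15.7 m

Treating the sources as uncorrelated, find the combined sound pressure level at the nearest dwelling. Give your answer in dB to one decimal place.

Apply inverse-square spreading to bring every level to the receiver, then sum 10^(L/10).
chiller: 84 − 20·log₁₀(4.8/1.8) = 84 − 8.52 = 75.48 dB.
milling machine: 90 − 20·log₁₀(15.7/4.0) = 90 − 11.88 = 78.12 dB.
Σ 10^(L/10) = 1.002e+08 → L_total = 10·log₁₀(1.002e+08) = 80.01 dB.

80.0 dB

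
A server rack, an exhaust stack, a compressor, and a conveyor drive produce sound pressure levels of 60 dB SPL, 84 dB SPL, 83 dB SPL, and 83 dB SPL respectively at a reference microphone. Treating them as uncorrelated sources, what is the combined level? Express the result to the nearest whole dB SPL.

88 dB SPL

Incoherent sources combine by intensity addition: L_total = 10·log₁₀(Σ 10^(L_i/10)).
Σ 10^(L/10) = 10^(60/10) + 10^(84/10) + 10^(83/10) + 10^(83/10) = 6.512e+08.
L_total = 10·log₁₀(6.512e+08) = 88.14 dB SPL.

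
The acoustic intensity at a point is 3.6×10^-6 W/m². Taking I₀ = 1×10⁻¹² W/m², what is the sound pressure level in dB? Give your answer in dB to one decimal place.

Dividing by I₀ shifts the exponent by 12: I/I₀ = 3.6×10^6.
L = 10·(0.5563 + 6) = 65.56 dB.

65.6 dB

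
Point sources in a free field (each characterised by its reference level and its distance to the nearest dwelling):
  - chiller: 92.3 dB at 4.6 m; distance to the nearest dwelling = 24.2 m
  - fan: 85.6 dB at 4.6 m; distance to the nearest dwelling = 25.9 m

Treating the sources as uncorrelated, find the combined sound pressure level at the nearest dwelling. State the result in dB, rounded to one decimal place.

First find each source's level at the receiver (point-source: −20·log₁₀(r/r_ref)), then combine on an intensity basis.
chiller: 92.3 − 20·log₁₀(24.2/4.6) = 92.3 − 14.42 = 77.88 dB.
fan: 85.6 − 20·log₁₀(25.9/4.6) = 85.6 − 15.01 = 70.59 dB.
Σ 10^(L/10) = 7.281e+07 → L_total = 10·log₁₀(7.281e+07) = 78.62 dB.

78.6 dB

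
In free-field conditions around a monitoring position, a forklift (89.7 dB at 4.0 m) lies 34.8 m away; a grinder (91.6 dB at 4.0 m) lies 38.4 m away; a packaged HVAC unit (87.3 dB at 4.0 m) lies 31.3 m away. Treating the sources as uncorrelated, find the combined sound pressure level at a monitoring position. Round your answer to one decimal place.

75.7 dB

Apply inverse-square spreading to bring every level to the receiver, then sum 10^(L/10).
forklift: 89.7 − 20·log₁₀(34.8/4.0) = 89.7 − 18.79 = 70.91 dB.
grinder: 91.6 − 20·log₁₀(38.4/4.0) = 91.6 − 19.65 = 71.95 dB.
packaged HVAC unit: 87.3 − 20·log₁₀(31.3/4.0) = 87.3 − 17.87 = 69.43 dB.
Σ 10^(L/10) = 3.678e+07 → L_total = 10·log₁₀(3.678e+07) = 75.66 dB.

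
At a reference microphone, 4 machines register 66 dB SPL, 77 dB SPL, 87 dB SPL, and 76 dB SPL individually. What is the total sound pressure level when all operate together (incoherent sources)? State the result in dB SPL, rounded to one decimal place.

87.7 dB SPL

For uncorrelated sources the intensities add, so convert each level to linear form, sum, and take 10·log₁₀ of the total.
Σ 10^(L/10) = 10^(66/10) + 10^(77/10) + 10^(87/10) + 10^(76/10) = 5.951e+08.
L_total = 10·log₁₀(5.951e+08) = 87.75 dB SPL.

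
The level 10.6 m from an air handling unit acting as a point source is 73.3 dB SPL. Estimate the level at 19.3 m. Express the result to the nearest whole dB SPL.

68 dB SPL

Point-source attenuation: ΔL = 20·log₁₀(r₂/r₁) = 20·log₁₀(19.3/10.6) = 5.205 dB.
L₂ = 73.3 − 20·log₁₀(19.3/10.6) = 73.3 − 5.205 = 68.09 dB SPL.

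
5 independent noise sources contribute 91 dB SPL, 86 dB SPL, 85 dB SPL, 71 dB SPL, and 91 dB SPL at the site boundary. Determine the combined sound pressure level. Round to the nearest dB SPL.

95 dB SPL

Incoherent sources combine by intensity addition: L_total = 10·log₁₀(Σ 10^(L_i/10)).
Σ 10^(L/10) = 10^(91/10) + 10^(86/10) + 10^(85/10) + 10^(71/10) + 10^(91/10) = 3.245e+09.
L_total = 10·log₁₀(3.245e+09) = 95.11 dB SPL.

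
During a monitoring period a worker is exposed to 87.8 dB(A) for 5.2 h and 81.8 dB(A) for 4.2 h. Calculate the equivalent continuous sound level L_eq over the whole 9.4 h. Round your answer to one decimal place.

86.0 dB(A)

The energy average is taken in the linear domain: L_eq = 10·log₁₀[(Σ tᵢ·10^(Lᵢ/10))/T], T = 9.4 h.
Σ tᵢ·10^(Lᵢ/10) = 5.2·10^(87.8/10) + 4.2·10^(81.8/10) = 3.769e+09.
L_eq = 10·log₁₀(3.769e+09/9.4) = 86.03 dB(A).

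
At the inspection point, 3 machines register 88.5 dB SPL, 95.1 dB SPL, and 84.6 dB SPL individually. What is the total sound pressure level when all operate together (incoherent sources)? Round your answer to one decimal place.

96.3 dB SPL

For uncorrelated sources the intensities add, so convert each level to linear form, sum, and take 10·log₁₀ of the total.
Σ 10^(L/10) = 10^(88.5/10) + 10^(95.1/10) + 10^(84.6/10) = 4.232e+09.
L_total = 10·log₁₀(4.232e+09) = 96.27 dB SPL.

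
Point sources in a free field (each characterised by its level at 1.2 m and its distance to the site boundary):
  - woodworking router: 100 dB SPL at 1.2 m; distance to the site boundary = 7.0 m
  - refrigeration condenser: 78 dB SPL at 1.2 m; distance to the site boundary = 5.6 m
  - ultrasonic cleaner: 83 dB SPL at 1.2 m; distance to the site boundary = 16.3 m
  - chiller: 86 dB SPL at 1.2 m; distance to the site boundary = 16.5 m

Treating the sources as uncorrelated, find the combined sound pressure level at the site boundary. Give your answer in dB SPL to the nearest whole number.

Apply inverse-square spreading to bring every level to the receiver, then sum 10^(L/10).
woodworking router: 100 − 20·log₁₀(7.0/1.2) = 100 − 15.32 = 84.68 dB SPL.
refrigeration condenser: 78 − 20·log₁₀(5.6/1.2) = 78 − 13.38 = 64.62 dB SPL.
ultrasonic cleaner: 83 − 20·log₁₀(16.3/1.2) = 83 − 22.66 = 60.34 dB SPL.
chiller: 86 − 20·log₁₀(16.5/1.2) = 86 − 22.77 = 63.23 dB SPL.
Σ 10^(L/10) = 3.000e+08 → L_total = 10·log₁₀(3.000e+08) = 84.77 dB SPL.

85 dB SPL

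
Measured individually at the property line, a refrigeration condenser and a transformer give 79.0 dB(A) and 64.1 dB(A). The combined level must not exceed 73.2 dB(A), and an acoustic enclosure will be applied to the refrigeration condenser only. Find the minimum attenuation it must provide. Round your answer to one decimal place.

The untreated sources together contribute 10^(64.1/10) = 2.570e+06, i.e. 64.10 dB(A).
The limit corresponds to 10^(73.2/10) = 2.089e+07; subtracting the fixed part leaves 1.832e+07 for the refrigeration condenser, i.e. 72.63 dB(A).
Required insertion loss = 79.0 − 72.63 = 6.37 dB.

6.4 dB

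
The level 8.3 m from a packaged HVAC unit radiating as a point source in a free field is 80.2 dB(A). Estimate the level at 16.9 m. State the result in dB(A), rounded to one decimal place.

74.0 dB(A)

For a point source, L₂ = L₁ − 20·log₁₀(r₂/r₁).
L₂ = 80.2 − 20·log₁₀(16.9/8.3) = 80.2 − 6.176 = 74.02 dB(A).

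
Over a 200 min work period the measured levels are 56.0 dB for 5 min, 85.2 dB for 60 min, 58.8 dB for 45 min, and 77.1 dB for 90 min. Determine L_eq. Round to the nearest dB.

81 dB

The energy average is taken in the linear domain: L_eq = 10·log₁₀[(Σ tᵢ·10^(Lᵢ/10))/T], T = 200 min.
Σ tᵢ·10^(Lᵢ/10) = 5·10^(56.0/10) + 60·10^(85.2/10) + 45·10^(58.8/10) + 90·10^(77.1/10) = 2.452e+10.
L_eq = 10·log₁₀(2.452e+10/200) = 80.88 dB.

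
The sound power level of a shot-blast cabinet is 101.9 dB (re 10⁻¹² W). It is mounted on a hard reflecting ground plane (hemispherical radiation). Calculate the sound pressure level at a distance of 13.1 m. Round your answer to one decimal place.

71.6 dB

L_p = L_w − 10·log₁₀(2π·r²) with r = 13.1 m.
2π·r² = 1078 m², 10·log₁₀ of that is 30.327 dB.
L_p = 101.9 − 30.327 = 71.57 dB.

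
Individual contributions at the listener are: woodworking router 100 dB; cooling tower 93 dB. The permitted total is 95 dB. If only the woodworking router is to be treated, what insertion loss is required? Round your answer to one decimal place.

9.3 dB

Everything except the woodworking router sums to 10^(93/10) = 1.995e+09 in linear terms, 93.00 dB.
The limit corresponds to 10^(95/10) = 3.162e+09; subtracting the fixed part leaves 1.167e+09 for the woodworking router, i.e. 90.67 dB.
Required insertion loss = 100 − 90.67 = 9.33 dB.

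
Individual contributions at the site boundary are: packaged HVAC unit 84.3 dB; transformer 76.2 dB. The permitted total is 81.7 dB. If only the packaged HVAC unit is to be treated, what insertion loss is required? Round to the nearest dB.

4 dB

Fixed contribution from the other source: Σ 10^(L/10) = 10^(76.2/10) = 4.169e+07 (76.20 dB).
The limit corresponds to 10^(81.7/10) = 1.479e+08; subtracting the fixed part leaves 1.062e+08 for the packaged HVAC unit, i.e. 80.26 dB.
So the packaged HVAC unit must be reduced from 84.3 to 80.26 dB: IL = 4.04 dB.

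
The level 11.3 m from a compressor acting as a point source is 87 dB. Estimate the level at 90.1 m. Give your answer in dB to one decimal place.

69.0 dB

Point-source attenuation: ΔL = 20·log₁₀(r₂/r₁) = 20·log₁₀(90.1/11.3) = 18.033 dB.
L₂ = 87 − 20·log₁₀(90.1/11.3) = 87 − 18.033 = 68.97 dB.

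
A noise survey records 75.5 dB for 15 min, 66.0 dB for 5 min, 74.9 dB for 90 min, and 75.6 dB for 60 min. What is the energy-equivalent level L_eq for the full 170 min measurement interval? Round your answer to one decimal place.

The energy average is taken in the linear domain: L_eq = 10·log₁₀[(Σ tᵢ·10^(Lᵢ/10))/T], T = 170 min.
Σ tᵢ·10^(Lᵢ/10) = 15·10^(75.5/10) + 5·10^(66.0/10) + 90·10^(74.9/10) + 60·10^(75.6/10) = 5.512e+09.
L_eq = 10·log₁₀(5.512e+09/170) = 75.11 dB.

75.1 dB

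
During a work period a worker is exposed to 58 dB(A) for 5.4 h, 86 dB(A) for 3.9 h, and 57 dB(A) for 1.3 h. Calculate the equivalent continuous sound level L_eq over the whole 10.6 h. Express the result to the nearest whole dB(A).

82 dB(A)

Weight each interval's intensity by its duration and average over T = 10.6 h:
Σ tᵢ·10^(Lᵢ/10) = 5.4·10^(58/10) + 3.9·10^(86/10) + 1.3·10^(57/10) = 1.557e+09.
L_eq = 10·log₁₀(1.557e+09/10.6) = 81.67 dB(A).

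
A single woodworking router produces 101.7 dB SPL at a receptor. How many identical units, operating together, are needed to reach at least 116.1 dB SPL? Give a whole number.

The shortfall is 116.1 − 101.7 = 14.4 dB, and N units add 10·log₁₀ N, so need 10·log₁₀ N ≥ 14.4.
N ≥ 10^(14.4/10) = 27.542, so N = 28.

28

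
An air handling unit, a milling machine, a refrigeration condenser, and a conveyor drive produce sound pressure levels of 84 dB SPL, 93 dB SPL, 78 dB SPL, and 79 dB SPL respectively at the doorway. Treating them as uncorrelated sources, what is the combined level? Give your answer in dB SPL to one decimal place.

93.8 dB SPL

Incoherent sources combine by intensity addition: L_total = 10·log₁₀(Σ 10^(L_i/10)).
Σ 10^(L/10) = 10^(84/10) + 10^(93/10) + 10^(78/10) + 10^(79/10) = 2.389e+09.
L_total = 10·log₁₀(2.389e+09) = 93.78 dB SPL.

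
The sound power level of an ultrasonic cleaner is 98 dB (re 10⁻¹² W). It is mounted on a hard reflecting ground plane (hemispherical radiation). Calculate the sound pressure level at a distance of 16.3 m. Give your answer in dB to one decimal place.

65.8 dB

The power spreads over a hemisphere of area 2π·r², so L_p = L_w − 10·log₁₀(2π·r²).
2π·r² = 1669 m², 10·log₁₀ of that is 32.226 dB.
L_p = 98 − 32.226 = 65.77 dB.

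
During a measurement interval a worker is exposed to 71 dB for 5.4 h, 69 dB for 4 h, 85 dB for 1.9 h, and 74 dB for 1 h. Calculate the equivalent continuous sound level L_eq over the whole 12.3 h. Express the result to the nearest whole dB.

78 dB

The energy average is taken in the linear domain: L_eq = 10·log₁₀[(Σ tᵢ·10^(Lᵢ/10))/T], T = 12.3 h.
Σ tᵢ·10^(Lᵢ/10) = 5.4·10^(71/10) + 4·10^(69/10) + 1.9·10^(85/10) + 1·10^(74/10) = 7.257e+08.
L_eq = 10·log₁₀(7.257e+08/12.3) = 77.71 dB.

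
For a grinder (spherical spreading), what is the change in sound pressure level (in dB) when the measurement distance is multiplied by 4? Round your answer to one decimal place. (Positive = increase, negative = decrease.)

-12.0 dB

With spherical spreading the level changes by −20·log₁₀(r₂/r₁).
ΔL = −20·log₁₀(4) = -12.04 dB.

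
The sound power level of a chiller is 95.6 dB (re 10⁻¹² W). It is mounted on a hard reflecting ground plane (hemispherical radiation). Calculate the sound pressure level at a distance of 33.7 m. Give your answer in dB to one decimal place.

The power spreads over a hemisphere of area 2π·r², so L_p = L_w − 10·log₁₀(2π·r²).
2π·r² = 7136 m², 10·log₁₀ of that is 38.534 dB.
L_p = 95.6 − 38.534 = 57.07 dB.

57.1 dB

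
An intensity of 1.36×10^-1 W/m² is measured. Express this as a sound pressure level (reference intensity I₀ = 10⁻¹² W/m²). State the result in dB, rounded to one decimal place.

Dividing by I₀ shifts the exponent by 12: I/I₀ = 1.36×10^11.
L = 10·(0.1335 + 11) = 111.34 dB.

111.3 dB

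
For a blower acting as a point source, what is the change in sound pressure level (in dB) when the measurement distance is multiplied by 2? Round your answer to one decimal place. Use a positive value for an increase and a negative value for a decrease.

Point-source spreading: ΔL = −20·log₁₀(r₂/r₁).
ΔL = −20·log₁₀(2) = -6.02 dB.

-6.0 dB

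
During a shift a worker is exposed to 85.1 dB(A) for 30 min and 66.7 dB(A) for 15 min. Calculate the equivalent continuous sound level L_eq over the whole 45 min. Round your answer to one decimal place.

83.4 dB(A)

Weight each interval's intensity by its duration and average over T = 45 min:
Σ tᵢ·10^(Lᵢ/10) = 30·10^(85.1/10) + 15·10^(66.7/10) = 9.778e+09.
L_eq = 10·log₁₀(9.778e+09/45) = 83.37 dB(A).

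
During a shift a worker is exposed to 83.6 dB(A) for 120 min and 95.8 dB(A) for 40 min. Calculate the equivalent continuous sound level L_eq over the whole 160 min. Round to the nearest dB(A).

Weight each interval's intensity by its duration and average over T = 160 min:
Σ tᵢ·10^(Lᵢ/10) = 120·10^(83.6/10) + 40·10^(95.8/10) = 1.796e+11.
L_eq = 10·log₁₀(1.796e+11/160) = 90.50 dB(A).

91 dB(A)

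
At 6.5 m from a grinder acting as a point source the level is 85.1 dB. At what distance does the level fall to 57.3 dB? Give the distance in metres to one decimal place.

For a point source L₁ − L₂ = 20·log₁₀(r₂/r₁), so r₂ = r₁·10^((L₁−L₂)/20).
r₂ = 6.5·10^((85.1−57.3)/20) = 6.5·10^(27.8/20) = 159.56 m.

159.6 m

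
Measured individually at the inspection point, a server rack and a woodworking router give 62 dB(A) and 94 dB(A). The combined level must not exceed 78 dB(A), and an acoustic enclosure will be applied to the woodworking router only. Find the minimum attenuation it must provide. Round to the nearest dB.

16 dB

Fixed contribution from the other source: Σ 10^(L/10) = 10^(62/10) = 1.585e+06 (62.00 dB(A)).
The limit corresponds to 10^(78/10) = 6.310e+07; subtracting the fixed part leaves 6.151e+07 for the woodworking router, i.e. 77.89 dB(A).
Required insertion loss = 94 − 77.89 = 16.11 dB.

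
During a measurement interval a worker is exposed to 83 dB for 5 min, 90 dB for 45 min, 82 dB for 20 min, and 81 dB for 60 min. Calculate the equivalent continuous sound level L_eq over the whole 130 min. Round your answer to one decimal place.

L_eq = 10·log₁₀[(1/T)·Σ tᵢ·10^(Lᵢ/10)] with T = 130 min.
Σ tᵢ·10^(Lᵢ/10) = 5·10^(83/10) + 45·10^(90/10) + 20·10^(82/10) + 60·10^(81/10) = 5.672e+10.
L_eq = 10·log₁₀(5.672e+10/130) = 86.40 dB.

86.4 dB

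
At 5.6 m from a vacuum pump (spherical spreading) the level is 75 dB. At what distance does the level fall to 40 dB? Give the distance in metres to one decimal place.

The 35.0 dB drop corresponds to a distance ratio of 10^(35.0/20) for a point source.
r₂ = 5.6·10^((75−40)/20) = 5.6·10^(35.0/20) = 314.91 m.

314.9 m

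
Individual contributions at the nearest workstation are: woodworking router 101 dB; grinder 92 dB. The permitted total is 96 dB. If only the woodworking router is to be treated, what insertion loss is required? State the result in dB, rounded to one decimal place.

Everything except the woodworking router sums to 10^(92/10) = 1.585e+09 in linear terms, 92.00 dB.
To meet 96 dB overall, the treated woodworking router may contribute at most 10^(96/10) − 1.585e+09 = 2.396e+09, i.e. 93.80 dB.
Required insertion loss = 101 − 93.80 = 7.20 dB.

7.2 dB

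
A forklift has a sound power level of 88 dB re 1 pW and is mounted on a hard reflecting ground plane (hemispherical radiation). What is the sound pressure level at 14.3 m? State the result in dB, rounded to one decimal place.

56.9 dB

Free-field hemispherical radiation: L_p = L_w − 10·log₁₀(2π·r²), r = 14.3 m.
2π·r² = 1285 m², 10·log₁₀ of that is 31.089 dB.
L_p = 88 − 31.089 = 56.91 dB.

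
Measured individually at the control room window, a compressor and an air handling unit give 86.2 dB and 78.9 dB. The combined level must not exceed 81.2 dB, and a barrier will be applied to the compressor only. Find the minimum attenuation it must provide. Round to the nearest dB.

9 dB

Fixed contribution from the other source: Σ 10^(L/10) = 10^(78.9/10) = 7.762e+07 (78.90 dB).
The limit corresponds to 10^(81.2/10) = 1.318e+08; subtracting the fixed part leaves 5.420e+07 for the compressor, i.e. 77.34 dB.
So the compressor must be reduced from 86.2 to 77.34 dB: IL = 8.86 dB.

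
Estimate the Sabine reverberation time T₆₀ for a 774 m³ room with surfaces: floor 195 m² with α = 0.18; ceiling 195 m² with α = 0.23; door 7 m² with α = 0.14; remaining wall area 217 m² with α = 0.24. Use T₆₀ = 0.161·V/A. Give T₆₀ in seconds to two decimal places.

Total absorption A = 195·0.18 + 195·0.23 + 7·0.14 + 217·0.24 = 133.01 m² sabins.
T₆₀ = 0.161·V/A = 0.161·774/133.01 = 0.937 s.

0.94 s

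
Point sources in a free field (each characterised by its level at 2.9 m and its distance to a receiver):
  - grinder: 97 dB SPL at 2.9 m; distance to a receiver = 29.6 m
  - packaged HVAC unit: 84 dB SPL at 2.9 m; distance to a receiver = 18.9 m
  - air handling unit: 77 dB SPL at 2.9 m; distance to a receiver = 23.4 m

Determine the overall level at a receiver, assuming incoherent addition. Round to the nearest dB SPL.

Propagate each source to the receiver with L = L_ref − 20·log₁₀(r/r_ref), then add intensities.
grinder: 97 − 20·log₁₀(29.6/2.9) = 97 − 20.18 = 76.82 dB SPL.
packaged HVAC unit: 84 − 20·log₁₀(18.9/2.9) = 84 − 16.28 = 67.72 dB SPL.
air handling unit: 77 − 20·log₁₀(23.4/2.9) = 77 − 18.14 = 58.86 dB SPL.
Σ 10^(L/10) = 5.479e+07 → L_total = 10·log₁₀(5.479e+07) = 77.39 dB SPL.

77 dB SPL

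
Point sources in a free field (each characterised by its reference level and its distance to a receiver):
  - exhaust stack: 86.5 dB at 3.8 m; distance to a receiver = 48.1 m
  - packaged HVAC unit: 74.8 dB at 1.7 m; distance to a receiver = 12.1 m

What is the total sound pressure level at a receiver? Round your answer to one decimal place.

65.3 dB

First find each source's level at the receiver (point-source: −20·log₁₀(r/r_ref)), then combine on an intensity basis.
exhaust stack: 86.5 − 20·log₁₀(48.1/3.8) = 86.5 − 22.05 = 64.45 dB.
packaged HVAC unit: 74.8 − 20·log₁₀(12.1/1.7) = 74.8 − 17.05 = 57.75 dB.
Σ 10^(L/10) = 3.384e+06 → L_total = 10·log₁₀(3.384e+06) = 65.29 dB.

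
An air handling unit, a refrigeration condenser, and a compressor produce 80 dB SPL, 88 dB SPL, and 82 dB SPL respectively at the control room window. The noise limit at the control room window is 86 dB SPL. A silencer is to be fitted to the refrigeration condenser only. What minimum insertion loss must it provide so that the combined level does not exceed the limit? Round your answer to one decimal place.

Fixed contribution from the other sources: Σ 10^(L/10) = 10^(80/10) + 10^(82/10) = 2.585e+08 (84.12 dB SPL).
To meet 86 dB SPL overall, the treated refrigeration condenser may contribute at most 10^(86/10) − 2.585e+08 = 1.396e+08, i.e. 81.45 dB SPL.
Required insertion loss = 88 − 81.45 = 6.55 dB.

6.6 dB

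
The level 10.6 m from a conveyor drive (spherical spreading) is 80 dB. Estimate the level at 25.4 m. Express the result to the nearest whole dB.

Spherical spreading from a point source gives a 20·log₁₀(r₂/r₁) drop.
L₂ = 80 − 20·log₁₀(25.4/10.6) = 80 − 7.591 = 72.41 dB.

72 dB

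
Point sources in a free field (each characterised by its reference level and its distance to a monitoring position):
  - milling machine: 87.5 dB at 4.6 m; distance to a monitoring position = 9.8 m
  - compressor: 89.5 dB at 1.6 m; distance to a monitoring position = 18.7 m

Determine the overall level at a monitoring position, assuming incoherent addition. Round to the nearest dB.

81 dB

Apply inverse-square spreading to bring every level to the receiver, then sum 10^(L/10).
milling machine: 87.5 − 20·log₁₀(9.8/4.6) = 87.5 − 6.57 = 80.93 dB.
compressor: 89.5 − 20·log₁₀(18.7/1.6) = 89.5 − 21.35 = 68.15 dB.
Σ 10^(L/10) = 1.304e+08 → L_total = 10·log₁₀(1.304e+08) = 81.15 dB.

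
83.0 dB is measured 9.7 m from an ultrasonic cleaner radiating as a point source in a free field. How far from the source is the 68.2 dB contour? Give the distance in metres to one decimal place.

Point-source spreading drops the level by 20·log₁₀(r₂/r₁); inverting, r₂/r₁ = 10^(ΔL/20).
r₂ = 9.7·10^((83.0−68.2)/20) = 9.7·10^(14.8/20) = 53.31 m.

53.3 m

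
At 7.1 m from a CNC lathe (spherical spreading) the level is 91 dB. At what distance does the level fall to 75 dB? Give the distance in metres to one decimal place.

44.8 m

For a point source L₁ − L₂ = 20·log₁₀(r₂/r₁), so r₂ = r₁·10^((L₁−L₂)/20).
r₂ = 7.1·10^((91−75)/20) = 7.1·10^(16.0/20) = 44.80 m.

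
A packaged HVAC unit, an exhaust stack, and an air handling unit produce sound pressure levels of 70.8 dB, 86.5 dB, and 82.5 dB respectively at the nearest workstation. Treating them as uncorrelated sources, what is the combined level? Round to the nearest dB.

For uncorrelated sources the intensities add, so convert each level to linear form, sum, and take 10·log₁₀ of the total.
Σ 10^(L/10) = 10^(70.8/10) + 10^(86.5/10) + 10^(82.5/10) = 6.365e+08.
L_total = 10·log₁₀(6.365e+08) = 88.04 dB.

88 dB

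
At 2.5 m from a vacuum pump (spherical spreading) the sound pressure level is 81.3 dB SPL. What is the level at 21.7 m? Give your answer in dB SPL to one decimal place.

62.5 dB SPL

For a point source, L₂ = L₁ − 20·log₁₀(r₂/r₁).
L₂ = 81.3 − 20·log₁₀(21.7/2.5) = 81.3 − 18.770 = 62.53 dB SPL.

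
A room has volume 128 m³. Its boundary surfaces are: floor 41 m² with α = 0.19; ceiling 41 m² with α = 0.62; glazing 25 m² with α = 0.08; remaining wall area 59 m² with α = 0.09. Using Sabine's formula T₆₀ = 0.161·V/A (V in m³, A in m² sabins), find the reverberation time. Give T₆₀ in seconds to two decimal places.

A = Σ Sᵢαᵢ = 41·0.19 + 41·0.62 + 25·0.08 + 59·0.09 = 40.52 m².
T₆₀ = 0.161·V/A = 0.161·128/40.52 = 0.509 s.

0.51 s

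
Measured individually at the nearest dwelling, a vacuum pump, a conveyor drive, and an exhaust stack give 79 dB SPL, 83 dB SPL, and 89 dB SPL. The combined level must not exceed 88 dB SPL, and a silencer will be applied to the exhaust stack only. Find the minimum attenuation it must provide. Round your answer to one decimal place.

Fixed contribution from the other sources: Σ 10^(L/10) = 10^(79/10) + 10^(83/10) = 2.790e+08 (84.46 dB SPL).
The limit corresponds to 10^(88/10) = 6.310e+08; subtracting the fixed part leaves 3.520e+08 for the exhaust stack, i.e. 85.47 dB SPL.
So the exhaust stack must be reduced from 89 to 85.47 dB SPL: IL = 3.53 dB.

3.5 dB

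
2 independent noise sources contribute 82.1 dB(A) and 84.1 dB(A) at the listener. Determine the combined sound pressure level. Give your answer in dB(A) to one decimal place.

86.2 dB(A)

Incoherent sources combine by intensity addition: L_total = 10·log₁₀(Σ 10^(L_i/10)).
Σ 10^(L/10) = 10^(82.1/10) + 10^(84.1/10) = 4.192e+08.
L_total = 10·log₁₀(4.192e+08) = 86.22 dB(A).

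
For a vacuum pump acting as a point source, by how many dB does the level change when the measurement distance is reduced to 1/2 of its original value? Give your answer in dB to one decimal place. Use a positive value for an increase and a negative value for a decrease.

+6.0 dB

With spherical spreading the level changes by −20·log₁₀(r₂/r₁).
ΔL = −20·log₁₀(0.5) = +6.02 dB.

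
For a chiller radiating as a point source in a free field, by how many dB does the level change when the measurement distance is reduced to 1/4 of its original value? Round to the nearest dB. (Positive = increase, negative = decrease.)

Point-source spreading: ΔL = −20·log₁₀(r₂/r₁).
ΔL = −20·log₁₀(0.25) = +12.04 dB.

+12 dB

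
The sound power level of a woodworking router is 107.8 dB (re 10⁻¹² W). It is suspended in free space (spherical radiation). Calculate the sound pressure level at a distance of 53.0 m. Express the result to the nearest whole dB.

The power spreads over a sphere of area 4π·r², so L_p = L_w − 10·log₁₀(4π·r²).
4π·r² = 3.53e+04 m², 10·log₁₀ of that is 45.478 dB.
L_p = 107.8 − 45.478 = 62.32 dB.

62 dB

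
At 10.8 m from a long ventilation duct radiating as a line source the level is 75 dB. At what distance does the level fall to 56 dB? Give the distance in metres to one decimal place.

The 19.0 dB drop corresponds to a distance ratio of 10^(19.0/10) for a line source.
r₂ = 10.8·10^((75−56)/10) = 10.8·10^(19.0/10) = 857.87 m.

857.9 m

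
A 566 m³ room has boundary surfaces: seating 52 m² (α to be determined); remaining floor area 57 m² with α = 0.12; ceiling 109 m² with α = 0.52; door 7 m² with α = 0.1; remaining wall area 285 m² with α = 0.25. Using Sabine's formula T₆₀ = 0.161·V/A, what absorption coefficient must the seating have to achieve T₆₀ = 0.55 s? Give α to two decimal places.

0.58

A = 0.161·V/T₆₀ = 0.161·566/0.55 = 165.68 m² sabins.
Absorption from the other surfaces = 57·0.12 + 109·0.52 + 7·0.1 + 285·0.25 = 135.47 m², so the seating must supply 30.21 m² over 52 m².
α = 30.21/52 = 0.581.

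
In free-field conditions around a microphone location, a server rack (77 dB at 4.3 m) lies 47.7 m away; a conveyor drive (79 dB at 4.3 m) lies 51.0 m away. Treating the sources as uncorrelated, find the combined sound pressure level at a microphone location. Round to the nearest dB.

Propagate each source to the receiver with L = L_ref − 20·log₁₀(r/r_ref), then add intensities.
server rack: 77 − 20·log₁₀(47.7/4.3) = 77 − 20.90 = 56.10 dB.
conveyor drive: 79 − 20·log₁₀(51.0/4.3) = 79 − 21.48 = 57.52 dB.
Σ 10^(L/10) = 9.720e+05 → L_total = 10·log₁₀(9.720e+05) = 59.88 dB.

60 dB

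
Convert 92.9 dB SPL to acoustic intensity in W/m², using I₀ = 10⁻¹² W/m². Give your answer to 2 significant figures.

I/I₀ = 10^(92.9/10) = 1.95e+09, so I = 1.95e+09 × 10⁻¹² W/m².

0.0019 W/m²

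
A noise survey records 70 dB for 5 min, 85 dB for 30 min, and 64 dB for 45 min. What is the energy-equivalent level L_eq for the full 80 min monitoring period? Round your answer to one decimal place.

80.8 dB

The energy average is taken in the linear domain: L_eq = 10·log₁₀[(Σ tᵢ·10^(Lᵢ/10))/T], T = 80 min.
Σ tᵢ·10^(Lᵢ/10) = 5·10^(70/10) + 30·10^(85/10) + 45·10^(64/10) = 9.650e+09.
L_eq = 10·log₁₀(9.650e+09/80) = 80.81 dB.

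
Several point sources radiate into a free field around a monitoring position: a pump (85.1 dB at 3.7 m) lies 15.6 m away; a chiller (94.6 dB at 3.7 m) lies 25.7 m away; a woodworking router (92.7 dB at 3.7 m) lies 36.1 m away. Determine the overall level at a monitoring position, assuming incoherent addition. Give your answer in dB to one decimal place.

79.9 dB

First find each source's level at the receiver (point-source: −20·log₁₀(r/r_ref)), then combine on an intensity basis.
pump: 85.1 − 20·log₁₀(15.6/3.7) = 85.1 − 12.50 = 72.60 dB.
chiller: 94.6 − 20·log₁₀(25.7/3.7) = 94.6 − 16.83 = 77.77 dB.
woodworking router: 92.7 − 20·log₁₀(36.1/3.7) = 92.7 − 19.79 = 72.91 dB.
Σ 10^(L/10) = 9.754e+07 → L_total = 10·log₁₀(9.754e+07) = 79.89 dB.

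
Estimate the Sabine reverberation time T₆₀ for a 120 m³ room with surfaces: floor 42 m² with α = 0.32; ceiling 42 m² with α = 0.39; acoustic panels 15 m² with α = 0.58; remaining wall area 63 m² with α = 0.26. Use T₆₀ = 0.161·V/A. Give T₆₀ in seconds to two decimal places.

A = Σ Sᵢαᵢ = 42·0.32 + 42·0.39 + 15·0.58 + 63·0.26 = 54.90 m².
T₆₀ = 0.161 × 120 / 54.90 = 0.352 s.

0.35 s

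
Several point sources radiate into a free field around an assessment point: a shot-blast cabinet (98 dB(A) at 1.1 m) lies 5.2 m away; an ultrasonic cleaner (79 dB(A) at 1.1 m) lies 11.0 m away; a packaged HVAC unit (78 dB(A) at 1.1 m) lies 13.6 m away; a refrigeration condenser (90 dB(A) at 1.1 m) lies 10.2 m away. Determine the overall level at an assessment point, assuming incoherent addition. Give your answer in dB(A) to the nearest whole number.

Propagate each source to the receiver with L = L_ref − 20·log₁₀(r/r_ref), then add intensities.
shot-blast cabinet: 98 − 20·log₁₀(5.2/1.1) = 98 − 13.49 = 84.51 dB(A).
ultrasonic cleaner: 79 − 20·log₁₀(11.0/1.1) = 79 − 20.00 = 59.00 dB(A).
packaged HVAC unit: 78 − 20·log₁₀(13.6/1.1) = 78 − 21.84 = 56.16 dB(A).
refrigeration condenser: 90 − 20·log₁₀(10.2/1.1) = 90 − 19.34 = 70.66 dB(A).
Σ 10^(L/10) = 2.952e+08 → L_total = 10·log₁₀(2.952e+08) = 84.70 dB(A).

85 dB(A)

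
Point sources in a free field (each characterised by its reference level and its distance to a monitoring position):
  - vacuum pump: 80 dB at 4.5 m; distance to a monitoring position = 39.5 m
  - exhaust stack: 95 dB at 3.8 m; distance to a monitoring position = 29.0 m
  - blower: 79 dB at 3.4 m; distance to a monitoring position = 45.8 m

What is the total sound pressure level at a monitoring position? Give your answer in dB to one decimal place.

77.5 dB

Apply inverse-square spreading to bring every level to the receiver, then sum 10^(L/10).
vacuum pump: 80 − 20·log₁₀(39.5/4.5) = 80 − 18.87 = 61.13 dB.
exhaust stack: 95 − 20·log₁₀(29.0/3.8) = 95 − 17.65 = 77.35 dB.
blower: 79 − 20·log₁₀(45.8/3.4) = 79 − 22.59 = 56.41 dB.
Σ 10^(L/10) = 5.603e+07 → L_total = 10·log₁₀(5.603e+07) = 77.48 dB.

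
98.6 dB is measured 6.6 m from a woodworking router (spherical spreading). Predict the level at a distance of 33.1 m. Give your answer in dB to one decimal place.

84.6 dB

For a point source, L₂ = L₁ − 20·log₁₀(r₂/r₁).
L₂ = 98.6 − 20·log₁₀(33.1/6.6) = 98.6 − 14.006 = 84.59 dB.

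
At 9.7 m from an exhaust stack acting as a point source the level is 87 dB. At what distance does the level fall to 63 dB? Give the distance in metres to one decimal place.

153.7 m

For a point source L₁ − L₂ = 20·log₁₀(r₂/r₁), so r₂ = r₁·10^((L₁−L₂)/20).
r₂ = 9.7·10^((87−63)/20) = 9.7·10^(24.0/20) = 153.73 m.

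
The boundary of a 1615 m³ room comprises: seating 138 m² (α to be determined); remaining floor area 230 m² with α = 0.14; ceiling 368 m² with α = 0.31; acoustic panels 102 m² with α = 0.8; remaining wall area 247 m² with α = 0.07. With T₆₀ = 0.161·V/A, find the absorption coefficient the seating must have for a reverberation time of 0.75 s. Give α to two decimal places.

0.74

Required total absorption A = 0.161·1615/0.75 = 346.69 m².
Absorption from the other surfaces = 230·0.14 + 368·0.31 + 102·0.8 + 247·0.07 = 245.17 m², so the seating must supply 101.52 m² over 138 m².
α = 101.52/138 = 0.736.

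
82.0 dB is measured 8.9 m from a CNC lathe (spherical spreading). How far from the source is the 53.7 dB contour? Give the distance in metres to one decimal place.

Point-source spreading drops the level by 20·log₁₀(r₂/r₁); inverting, r₂/r₁ = 10^(ΔL/20).
r₂ = 8.9·10^((82.0−53.7)/20) = 8.9·10^(28.3/20) = 231.41 m.

231.4 m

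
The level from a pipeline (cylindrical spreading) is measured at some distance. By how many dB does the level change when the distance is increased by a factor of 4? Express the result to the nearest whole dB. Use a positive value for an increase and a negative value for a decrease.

-6 dB

Line-source spreading: ΔL = −10·log₁₀(r₂/r₁).
ΔL = −10·log₁₀(4) = -6.02 dB.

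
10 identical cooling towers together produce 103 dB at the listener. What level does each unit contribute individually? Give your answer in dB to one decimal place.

Dividing the total intensity by 10 lowers the level by 10·log₁₀ 10 = 10.000 dB: L₁ = 103 − 10.000.

93.0 dB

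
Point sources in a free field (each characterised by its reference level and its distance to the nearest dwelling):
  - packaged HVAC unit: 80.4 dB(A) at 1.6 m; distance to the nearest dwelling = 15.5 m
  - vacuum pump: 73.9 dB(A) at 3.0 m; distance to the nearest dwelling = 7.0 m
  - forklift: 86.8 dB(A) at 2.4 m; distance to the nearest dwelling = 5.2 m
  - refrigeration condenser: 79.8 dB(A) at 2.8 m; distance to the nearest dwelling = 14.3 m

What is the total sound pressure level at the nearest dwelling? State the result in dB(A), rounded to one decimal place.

80.5 dB(A)

First find each source's level at the receiver (point-source: −20·log₁₀(r/r_ref)), then combine on an intensity basis.
packaged HVAC unit: 80.4 − 20·log₁₀(15.5/1.6) = 80.4 − 19.72 = 60.68 dB(A).
vacuum pump: 73.9 − 20·log₁₀(7.0/3.0) = 73.9 − 7.36 = 66.54 dB(A).
forklift: 86.8 − 20·log₁₀(5.2/2.4) = 86.8 − 6.72 = 80.08 dB(A).
refrigeration condenser: 79.8 − 20·log₁₀(14.3/2.8) = 79.8 − 14.16 = 65.64 dB(A).
Σ 10^(L/10) = 1.113e+08 → L_total = 10·log₁₀(1.113e+08) = 80.46 dB(A).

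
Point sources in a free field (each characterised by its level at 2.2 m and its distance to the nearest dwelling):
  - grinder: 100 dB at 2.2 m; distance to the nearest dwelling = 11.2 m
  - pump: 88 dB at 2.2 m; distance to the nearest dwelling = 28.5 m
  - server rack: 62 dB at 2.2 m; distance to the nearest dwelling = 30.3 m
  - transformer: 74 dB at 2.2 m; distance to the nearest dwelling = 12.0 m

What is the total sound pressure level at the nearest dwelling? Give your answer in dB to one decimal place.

85.9 dB

Apply inverse-square spreading to bring every level to the receiver, then sum 10^(L/10).
grinder: 100 − 20·log₁₀(11.2/2.2) = 100 − 14.14 = 85.86 dB.
pump: 88 − 20·log₁₀(28.5/2.2) = 88 − 22.25 = 65.75 dB.
server rack: 62 − 20·log₁₀(30.3/2.2) = 62 − 22.78 = 39.22 dB.
transformer: 74 − 20·log₁₀(12.0/2.2) = 74 − 14.74 = 59.26 dB.
Σ 10^(L/10) = 3.905e+08 → L_total = 10·log₁₀(3.905e+08) = 85.92 dB.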